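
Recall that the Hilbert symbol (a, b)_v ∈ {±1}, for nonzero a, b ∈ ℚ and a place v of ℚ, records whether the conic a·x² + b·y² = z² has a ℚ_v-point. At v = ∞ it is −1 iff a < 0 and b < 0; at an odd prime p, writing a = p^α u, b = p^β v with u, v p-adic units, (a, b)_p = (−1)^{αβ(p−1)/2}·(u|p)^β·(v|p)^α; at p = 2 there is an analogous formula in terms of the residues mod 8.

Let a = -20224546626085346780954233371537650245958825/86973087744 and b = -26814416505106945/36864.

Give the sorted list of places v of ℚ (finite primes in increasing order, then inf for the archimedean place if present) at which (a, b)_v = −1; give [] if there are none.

[2, 5, 11, 19, 41, inf]

(a, b) ≡ (-16112057, -20381752105) mod (ℚ^×)²; places V = {2, 3, 5, 11, 13, 19, 23, 31, 37, 41, 43, ∞}.
(a,b)_31: α=8, u≡18; β=2, v≡20 (mod 31); (18|31)=+1, (20|31)=+1; sign (−1)^0·+1^2·+1^8 = +1.
(a,b)_3: α=-4, u≡1; β=-2, v≡2 (mod 3); (1|3)=+1, (2|3)=-1; sign (−1)^0·+1^-2·-1^-4 = +1.
(a,b)_5: α=2, u≡3; β=1, v≡4 (mod 5); (3|5)=-1, (4|5)=+1; sign (−1)^0·-1^1·+1^2 = -1.
(a,b)_11: α=2, u≡6; β=1, v≡2 (mod 11); (6|11)=-1, (2|11)=-1; sign (−1)^0·-1^1·-1^2 = -1.
(a,b)_23: α=0, u≡12; β=1, v≡12 (mod 23); (12|23)=+1, (12|23)=+1; sign (−1)^0·+1^1·+1^0 = +1.
(a,b)_2: α=-30, β=-12; u≡7, v≡7 (mod 8); ε(u)ε(v)=1·1, αω(v)=-30·0, βω(u)=-12·0; sum ≡ 1  ⇒  -1.
(a,b)_37: α=7, u≡19; β=3, v≡17 (mod 37); (19|37)=-1, (17|37)=-1; sign (−1)^0·-1^3·-1^7 = +1.
(a,b)_41: α=3, u≡23; β=1, v≡15 (mod 41); (23|41)=+1, (15|41)=-1; sign (−1)^0·+1^1·-1^3 = -1.
(a,b)_∞: sgn(-16112057)=−, sgn(-20381752105)=−, so -1.
(a,b)_19: α=3, u≡5; β=1, v≡4 (mod 19); (5|19)=+1, (4|19)=+1; sign (−1)^1·+1^1·+1^3 = -1.
(a,b)_13: α=3, u≡6; β=1, v≡7 (mod 13); (6|13)=-1, (7|13)=-1; sign (−1)^0·-1^1·-1^3 = +1.
(a,b)_43: α=3, u≡19; β=1, v≡17 (mod 43); (19|43)=-1, (17|43)=+1; sign (−1)^1·-1^1·+1^3 = +1.
|Ram(-16112057, -20381752105)| = 6, even; anisotropic at {2, 5, 11, 19, 41, ∞}.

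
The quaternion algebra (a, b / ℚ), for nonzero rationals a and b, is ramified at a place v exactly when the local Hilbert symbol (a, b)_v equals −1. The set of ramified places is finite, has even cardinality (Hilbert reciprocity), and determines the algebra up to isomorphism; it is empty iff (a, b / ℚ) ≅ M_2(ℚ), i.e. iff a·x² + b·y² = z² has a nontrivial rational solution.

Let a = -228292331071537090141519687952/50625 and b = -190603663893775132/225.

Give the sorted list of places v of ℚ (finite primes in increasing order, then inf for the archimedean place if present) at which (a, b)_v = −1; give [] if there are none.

Mod squares: a ≡ -159137, b ≡ -1881607. Check v ∈ {∞, 2, 3, 5, 7, 11, 13, 17, 23, 29, 31, 37}.
v=2: v_2(a)=4, v_2(b)=2; units ≡ 7, 1 (mod 8); ε·ε+αω+βω = 1·0+4·0+2·0 ≡ 0  ⇒  (a,b)_2 = +1.
v=17: a=17^3·(≡5), b=17^2·(≡8) mod 17; (5|17)=-1, (8|17)=+1; (−1)^{3·2·8}·(-1)^2·(+1)^3 = +1.
v=∞: -159137 < 0 and -1881607 < 0  ⇒  (a,b)_∞ = -1.
v=11: a=11^3·(≡9), b=11^2·(≡9) mod 11; (9|11)=+1, (9|11)=+1; (−1)^{3·2·5}·(+1)^2·(+1)^3 = +1.
v=29: a=29^2·(≡10), b=29^1·(≡18) mod 29; (10|29)=-1, (18|29)=-1; (−1)^{2·1·14}·(-1)^1·(-1)^2 = -1.
v=23: a=23^5·(≡1), b=23^3·(≡2) mod 23; (1|23)=+1, (2|23)=+1; (−1)^{5·3·11}·(+1)^3·(+1)^5 = -1.
v=31: a=31^2·(≡27), b=31^1·(≡5) mod 31; (27|31)=-1, (5|31)=+1; (−1)^{2·1·15}·(-1)^1·(+1)^2 = -1.
v=5: a=5^-4·(≡3), b=5^-2·(≡2) mod 5; (3|5)=-1, (2|5)=-1; (−1)^{-4·-2·2}·(-1)^-2·(-1)^-4 = +1.
v=13: a=13^2·(≡9), b=13^1·(≡9) mod 13; (9|13)=+1, (9|13)=+1; (−1)^{2·1·6}·(+1)^1·(+1)^2 = +1.
v=7: a=7^2·(≡2), b=7^1·(≡3) mod 7; (2|7)=+1, (3|7)=-1; (−1)^{2·1·3}·(+1)^1·(-1)^2 = +1.
v=37: a=37^3·(≡30), b=37^2·(≡27) mod 37; (30|37)=+1, (27|37)=+1; (−1)^{3·2·18}·(+1)^2·(+1)^3 = +1.
v=3: a=3^-4·(≡1), b=3^-2·(≡2) mod 3; (1|3)=+1, (2|3)=-1; (−1)^{-4·-2·1}·(+1)^-2·(-1)^-4 = +1.
|Ram(-159137, -1881607)| = 4, even; anisotropic at {23, 29, 31, ∞}.

[23, 29, 31, inf]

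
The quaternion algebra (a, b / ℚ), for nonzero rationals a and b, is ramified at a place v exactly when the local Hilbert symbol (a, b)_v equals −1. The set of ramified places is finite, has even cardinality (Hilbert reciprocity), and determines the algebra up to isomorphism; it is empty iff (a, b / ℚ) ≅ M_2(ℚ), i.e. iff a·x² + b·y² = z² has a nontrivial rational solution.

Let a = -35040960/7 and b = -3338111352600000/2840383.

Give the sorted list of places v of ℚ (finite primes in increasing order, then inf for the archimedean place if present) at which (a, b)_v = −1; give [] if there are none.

[2, 3, 23, inf]

Mod squares: a ≡ -805, b ≡ -105. Check v ∈ {∞, 2, 3, 5, 7, 13, 23, 47}.
v=13: a=13^0·(≡1), b=13^-2·(≡1) mod 13; (1|13)=+1, (1|13)=+1; (−1)^{0·-2·6}·(+1)^-2·(+1)^0 = +1.
v=47: a=47^0·(≡38), b=47^2·(≡34) mod 47; (38|47)=-1, (34|47)=+1; (−1)^{0·2·23}·(-1)^2·(+1)^0 = +1.
v=2: v_2(a)=6, v_2(b)=6; units ≡ 3, 7 (mod 8); ε·ε+αω+βω = 1·1+6·0+6·1 ≡ 1  ⇒  (a,b)_2 = -1.
v=5: a=5^1·(≡4), b=5^5·(≡1) mod 5; (4|5)=+1, (1|5)=+1; (−1)^{1·5·2}·(+1)^5·(+1)^1 = +1.
v=7: a=7^-1·(≡4), b=7^-5·(≡3) mod 7; (4|7)=+1, (3|7)=-1; (−1)^{-1·-5·3}·(+1)^-5·(-1)^-1 = +1.
v=3: a=3^2·(≡2), b=3^3·(≡1) mod 3; (2|3)=-1, (1|3)=+1; (−1)^{2·3·1}·(-1)^3·(+1)^2 = -1.
v=23: a=23^3·(≡19), b=23^4·(≡7) mod 23; (19|23)=-1, (7|23)=-1; (−1)^{3·4·11}·(-1)^4·(-1)^3 = -1.
v=∞: -805 < 0 and -105 < 0  ⇒  (a,b)_∞ = -1.
|Ram(-805, -105)| = 4, even; anisotropic at {2, 3, 23, ∞}.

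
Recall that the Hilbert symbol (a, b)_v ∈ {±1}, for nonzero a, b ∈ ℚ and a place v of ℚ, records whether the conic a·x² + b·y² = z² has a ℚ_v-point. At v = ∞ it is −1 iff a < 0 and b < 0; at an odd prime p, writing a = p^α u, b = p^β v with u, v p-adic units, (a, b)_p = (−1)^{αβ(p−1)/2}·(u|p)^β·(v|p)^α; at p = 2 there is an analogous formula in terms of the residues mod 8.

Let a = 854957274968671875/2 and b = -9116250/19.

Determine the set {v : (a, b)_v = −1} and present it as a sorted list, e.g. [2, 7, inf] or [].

[2, 3, 17, 19]

Mod squares: a ≡ 41990, b ≡ -277134. Check v ∈ {∞, 2, 3, 5, 7, 11, 13, 17, 19}.
v=13: a=13^3·(≡5), b=13^1·(≡8) mod 13; (5|13)=-1, (8|13)=-1; (−1)^{3·1·6}·(-1)^1·(-1)^3 = +1.
v=17: a=17^3·(≡5), b=17^1·(≡16) mod 17; (5|17)=-1, (16|17)=+1; (−1)^{3·1·8}·(-1)^1·(+1)^3 = -1.
v=11: a=11^2·(≡1), b=11^1·(≡7) mod 11; (1|11)=+1, (7|11)=-1; (−1)^{2·1·5}·(+1)^1·(-1)^2 = +1.
v=5: a=5^7·(≡2), b=5^4·(≡1) mod 5; (2|5)=-1, (1|5)=+1; (−1)^{7·4·2}·(-1)^4·(+1)^7 = +1.
v=3: a=3^2·(≡2), b=3^1·(≡1) mod 3; (2|3)=-1, (1|3)=+1; (−1)^{2·1·1}·(-1)^1·(+1)^2 = -1.
v=∞: 41990 > 0 and -277134 < 0  ⇒  (a,b)_∞ = +1.
v=2: v_2(a)=-1, v_2(b)=1; units ≡ 3, 1 (mod 8); ε·ε+αω+βω = 1·0+-1·0+1·1 ≡ 1  ⇒  (a,b)_2 = -1.
v=7: a=7^2·(≡1), b=7^0·(≡5) mod 7; (1|7)=+1, (5|7)=-1; (−1)^{2·0·3}·(+1)^0·(-1)^2 = +1.
v=19: a=19^1·(≡4), b=19^-1·(≡7) mod 19; (4|19)=+1, (7|19)=+1; (−1)^{1·-1·9}·(+1)^-1·(+1)^1 = -1.
Ram(41990, -277134) = {2, 3, 17, 19}; no ℚ_2-point on the conic.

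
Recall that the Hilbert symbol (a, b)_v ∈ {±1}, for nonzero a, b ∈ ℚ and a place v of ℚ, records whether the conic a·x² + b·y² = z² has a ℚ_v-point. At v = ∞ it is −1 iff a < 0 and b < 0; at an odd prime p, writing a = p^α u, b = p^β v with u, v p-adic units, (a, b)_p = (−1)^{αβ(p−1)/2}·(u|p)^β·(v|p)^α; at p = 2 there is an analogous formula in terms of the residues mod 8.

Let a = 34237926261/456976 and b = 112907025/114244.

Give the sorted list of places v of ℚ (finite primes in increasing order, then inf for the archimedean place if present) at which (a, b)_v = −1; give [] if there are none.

[3, 7]

(a, b) ≡ (4389, 209) mod (ℚ^×)²; places V = {2, 3, 5, 7, 11, 13, 19, ∞}.
(a,b)_19: α=3, u≡8; β=1, v≡1 (mod 19); (8|19)=-1, (1|19)=+1; sign (−1)^1·-1^1·+1^3 = +1.
(a,b)_11: α=1, u≡1; β=1, v≡6 (mod 11); (1|11)=+1, (6|11)=-1; sign (−1)^1·+1^1·-1^1 = +1.
(a,b)_7: α=5, u≡2; β=4, v≡5 (mod 7); (2|7)=+1, (5|7)=-1; sign (−1)^0·+1^4·-1^5 = -1.
(a,b)_2: α=-4, β=-2; u≡5, v≡1 (mod 8); ε(u)ε(v)=0·0, αω(v)=-4·0, βω(u)=-2·1; sum ≡ 0  ⇒  +1.
(a,b)_3: α=3, u≡2; β=2, v≡2 (mod 3); (2|3)=-1, (2|3)=-1; sign (−1)^0·-1^2·-1^3 = -1.
(a,b)_5: α=0, u≡1; β=2, v≡4 (mod 5); (1|5)=+1, (4|5)=+1; sign (−1)^0·+1^2·+1^0 = +1.
(a,b)_13: α=-4, u≡2; β=-4, v≡9 (mod 13); (2|13)=-1, (9|13)=+1; sign (−1)^0·-1^-4·+1^-4 = +1.
(a,b)_∞: sgn(4389)=+, sgn(209)=+, so +1.
Ram(4389, 209) = {3, 7}; no ℚ_3-point on the conic.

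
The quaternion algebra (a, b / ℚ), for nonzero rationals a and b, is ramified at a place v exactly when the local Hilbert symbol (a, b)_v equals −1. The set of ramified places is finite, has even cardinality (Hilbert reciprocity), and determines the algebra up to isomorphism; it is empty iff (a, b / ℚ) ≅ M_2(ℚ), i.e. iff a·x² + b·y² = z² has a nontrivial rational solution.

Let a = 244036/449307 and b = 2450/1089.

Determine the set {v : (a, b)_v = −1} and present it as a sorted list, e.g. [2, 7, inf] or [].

(a, b) ≡ (3, 2) mod (ℚ^×)²; places V = {2, 3, 5, 7, 11, 13, 19, 43, ∞}.
(a,b)_7: α=0, u≡6; β=2, v≡2 (mod 7); (6|7)=-1, (2|7)=+1; sign (−1)^0·-1^2·+1^0 = +1.
(a,b)_19: α=2, u≡13; β=0, v≡3 (mod 19); (13|19)=-1, (3|19)=-1; sign (−1)^0·-1^0·-1^2 = +1.
(a,b)_11: α=0, u≡1; β=-2, v≡7 (mod 11); (1|11)=+1, (7|11)=-1; sign (−1)^0·+1^-2·-1^0 = +1.
(a,b)_43: α=-2, u≡5; β=0, v≡3 (mod 43); (5|43)=-1, (3|43)=-1; sign (−1)^0·-1^0·-1^-2 = +1.
(a,b)_13: α=2, u≡1; β=0, v≡11 (mod 13); (1|13)=+1, (11|13)=-1; sign (−1)^0·+1^0·-1^2 = +1.
(a,b)_3: α=-5, u≡1; β=-2, v≡2 (mod 3); (1|3)=+1, (2|3)=-1; sign (−1)^0·+1^-2·-1^-5 = -1.
(a,b)_2: α=2, β=1; u≡3, v≡1 (mod 8); ε(u)ε(v)=1·0, αω(v)=2·0, βω(u)=1·1; sum ≡ 1  ⇒  -1.
(a,b)_5: α=0, u≡3; β=2, v≡2 (mod 5); (3|5)=-1, (2|5)=-1; sign (−1)^0·-1^2·-1^0 = +1.
(a,b)_∞: sgn(3)=+, sgn(2)=+, so +1.
|Ram(3, 2)| = 2, even; anisotropic at {2, 3}.

[2, 3]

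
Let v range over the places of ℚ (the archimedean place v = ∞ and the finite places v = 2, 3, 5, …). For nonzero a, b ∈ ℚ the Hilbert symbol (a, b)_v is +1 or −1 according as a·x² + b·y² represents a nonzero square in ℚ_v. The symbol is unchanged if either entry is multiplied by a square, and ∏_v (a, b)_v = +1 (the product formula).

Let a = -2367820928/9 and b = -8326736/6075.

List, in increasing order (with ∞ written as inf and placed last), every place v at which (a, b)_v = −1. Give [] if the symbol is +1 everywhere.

(a, b) ≡ (-2, -12903) mod (ℚ^×)²; places V = {2, 3, 5, 11, 17, 23, ∞}.
(a,b)_11: α=2, u≡5; β=3, v≡1 (mod 11); (5|11)=+1, (1|11)=+1; sign (−1)^0·+1^3·+1^2 = +1.
(a,b)_5: α=0, u≡3; β=-2, v≡3 (mod 5); (3|5)=-1, (3|5)=-1; sign (−1)^0·-1^-2·-1^0 = +1.
(a,b)_∞: sgn(-2)=−, sgn(-12903)=−, so -1.
(a,b)_23: α=2, u≡10; β=1, v≡19 (mod 23); (10|23)=-1, (19|23)=-1; sign (−1)^0·-1^1·-1^2 = -1.
(a,b)_3: α=-2, u≡1; β=-5, v≡1 (mod 3); (1|3)=+1, (1|3)=+1; sign (−1)^0·+1^-5·+1^-2 = +1.
(a,b)_17: α=2, u≡13; β=1, v≡5 (mod 17); (13|17)=+1, (5|17)=-1; sign (−1)^0·+1^1·-1^2 = +1.
(a,b)_2: α=7, β=4; u≡7, v≡1 (mod 8); ε(u)ε(v)=1·0, αω(v)=7·0, βω(u)=4·0; sum ≡ 0  ⇒  +1.
|Ram(-2, -12903)| = 2, even; anisotropic at {23, ∞}.

[23, inf]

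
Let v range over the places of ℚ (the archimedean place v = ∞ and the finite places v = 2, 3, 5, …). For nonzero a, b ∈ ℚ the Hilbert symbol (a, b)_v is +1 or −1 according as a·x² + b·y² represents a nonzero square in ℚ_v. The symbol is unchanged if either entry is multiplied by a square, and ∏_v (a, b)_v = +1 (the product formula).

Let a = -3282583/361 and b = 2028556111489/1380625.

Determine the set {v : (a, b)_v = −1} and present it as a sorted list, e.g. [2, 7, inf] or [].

Mod squares: a ≡ -943, b ≡ 1255729. Check v ∈ {∞, 2, 5, 19, 23, 29, 31, 41, 43, 47, 53, 59}.
v=31: a=31^0·(≡5), b=31^2·(≡30) mod 31; (5|31)=+1, (30|31)=-1; (−1)^{0·2·15}·(+1)^2·(-1)^0 = +1.
v=19: a=19^-2·(≡9), b=19^1·(≡4) mod 19; (9|19)=+1, (4|19)=+1; (−1)^{-2·1·9}·(+1)^1·(+1)^-2 = +1.
v=5: a=5^0·(≡2), b=5^-4·(≡1) mod 5; (2|5)=-1, (1|5)=+1; (−1)^{0·-4·2}·(-1)^-4·(+1)^0 = +1.
v=41: a=41^1·(≡9), b=41^2·(≡38) mod 41; (9|41)=+1, (38|41)=-1; (−1)^{1·2·20}·(+1)^2·(-1)^1 = -1.
v=53: a=53^0·(≡24), b=53^1·(≡19) mod 53; (24|53)=+1, (19|53)=-1; (−1)^{0·1·26}·(+1)^1·(-1)^0 = +1.
v=23: a=23^1·(≡14), b=23^0·(≡5) mod 23; (14|23)=-1, (5|23)=-1; (−1)^{1·0·11}·(-1)^0·(-1)^1 = -1.
v=∞: -943 < 0 and 1255729 > 0  ⇒  (a,b)_∞ = +1.
v=59: a=59^2·(≡17), b=59^0·(≡8) mod 59; (17|59)=+1, (8|59)=-1; (−1)^{2·0·29}·(+1)^0·(-1)^2 = +1.
v=29: a=29^0·(≡10), b=29^1·(≡23) mod 29; (10|29)=-1, (23|29)=+1; (−1)^{0·1·14}·(-1)^1·(+1)^0 = -1.
v=43: a=43^0·(≡30), b=43^1·(≡15) mod 43; (30|43)=-1, (15|43)=+1; (−1)^{0·1·21}·(-1)^1·(+1)^0 = -1.
v=47: a=47^0·(≡10), b=47^-2·(≡22) mod 47; (10|47)=-1, (22|47)=-1; (−1)^{0·-2·23}·(-1)^-2·(-1)^0 = +1.
v=2: v_2(a)=0, v_2(b)=0; units ≡ 1, 1 (mod 8); ε·ε+αω+βω = 0·0+0·0+0·0 ≡ 0  ⇒  (a,b)_2 = +1.
(-943, 1255729 / ℚ) ramifies at {23, 29, 41, 43}: a division algebra.

[23, 29, 41, 43]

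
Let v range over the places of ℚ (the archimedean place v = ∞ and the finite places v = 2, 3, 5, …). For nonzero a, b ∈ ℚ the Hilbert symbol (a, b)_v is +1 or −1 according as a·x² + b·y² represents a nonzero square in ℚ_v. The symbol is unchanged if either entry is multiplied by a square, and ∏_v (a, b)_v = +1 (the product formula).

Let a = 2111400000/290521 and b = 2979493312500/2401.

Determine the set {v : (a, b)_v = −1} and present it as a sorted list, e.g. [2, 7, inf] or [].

Mod squares: a ≡ 5865, b ≡ 10013. Check v ∈ {∞, 2, 3, 5, 7, 11, 17, 19, 23, 31}.
v=31: a=31^0·(≡27), b=31^1·(≡27) mod 31; (27|31)=-1, (27|31)=-1; (−1)^{0·1·15}·(-1)^1·(-1)^0 = -1.
v=23: a=23^1·(≡1), b=23^2·(≡3) mod 23; (1|23)=+1, (3|23)=+1; (−1)^{1·2·11}·(+1)^2·(+1)^1 = +1.
v=7: a=7^-4·(≡5), b=7^-4·(≡5) mod 7; (5|7)=-1, (5|7)=-1; (−1)^{-4·-4·3}·(-1)^-4·(-1)^-4 = +1.
v=19: a=19^0·(≡10), b=19^1·(≡8) mod 19; (10|19)=-1, (8|19)=-1; (−1)^{0·1·9}·(-1)^1·(-1)^0 = -1.
v=3: a=3^3·(≡2), b=3^2·(≡2) mod 3; (2|3)=-1, (2|3)=-1; (−1)^{3·2·1}·(-1)^2·(-1)^3 = -1.
v=17: a=17^1·(≡5), b=17^1·(≡5) mod 17; (5|17)=-1, (5|17)=-1; (−1)^{1·1·8}·(-1)^1·(-1)^1 = +1.
v=2: v_2(a)=6, v_2(b)=2; units ≡ 1, 5 (mod 8); ε·ε+αω+βω = 0·0+6·1+2·0 ≡ 0  ⇒  (a,b)_2 = +1.
v=∞: 5865 > 0 and 10013 > 0  ⇒  (a,b)_∞ = +1.
v=11: a=11^-2·(≡2), b=11^0·(≡4) mod 11; (2|11)=-1, (4|11)=+1; (−1)^{-2·0·5}·(-1)^0·(+1)^-2 = +1.
v=5: a=5^5·(≡3), b=5^6·(≡2) mod 5; (3|5)=-1, (2|5)=-1; (−1)^{5·6·2}·(-1)^6·(-1)^5 = -1.
Ram(5865, 10013) = {3, 5, 19, 31}; no ℚ_3-point on the conic.

[3, 5, 19, 31]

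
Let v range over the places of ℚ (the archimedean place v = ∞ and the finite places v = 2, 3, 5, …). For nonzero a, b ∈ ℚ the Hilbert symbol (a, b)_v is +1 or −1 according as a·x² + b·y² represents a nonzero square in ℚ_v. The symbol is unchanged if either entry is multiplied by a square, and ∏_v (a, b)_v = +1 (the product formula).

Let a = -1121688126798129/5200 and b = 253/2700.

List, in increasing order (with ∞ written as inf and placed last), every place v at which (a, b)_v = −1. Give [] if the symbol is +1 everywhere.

(a, b) ≡ (-7293, 759) mod (ℚ^×)²; places V = {2, 3, 5, 11, 13, 17, 23, ∞}.
(a,b)_11: α=3, u≡6; β=1, v≡9 (mod 11); (6|11)=-1, (9|11)=+1; sign (−1)^1·-1^1·+1^3 = +1.
(a,b)_17: α=1, u≡2; β=0, v≡12 (mod 17); (2|17)=+1, (12|17)=-1; sign (−1)^0·+1^0·-1^1 = -1.
(a,b)_∞: sgn(-7293)=−, sgn(759)=+, so +1.
(a,b)_3: α=11, u≡2; β=-3, v≡1 (mod 3); (2|3)=-1, (1|3)=+1; sign (−1)^1·-1^-3·+1^11 = +1.
(a,b)_2: α=-4, β=-2; u≡3, v≡7 (mod 8); ε(u)ε(v)=1·1, αω(v)=-4·0, βω(u)=-2·1; sum ≡ 1  ⇒  -1.
(a,b)_13: α=-1, u≡11; β=0, v≡5 (mod 13); (11|13)=-1, (5|13)=-1; sign (−1)^0·-1^0·-1^-1 = -1.
(a,b)_23: α=4, u≡14; β=1, v≡14 (mod 23); (14|23)=-1, (14|23)=-1; sign (−1)^0·-1^1·-1^4 = -1.
(a,b)_5: α=-2, u≡2; β=-2, v≡1 (mod 5); (2|5)=-1, (1|5)=+1; sign (−1)^0·-1^-2·+1^-2 = +1.
Ram(-7293, 759) = {2, 13, 17, 23}; no ℚ_2-point on the conic.

[2, 13, 17, 23]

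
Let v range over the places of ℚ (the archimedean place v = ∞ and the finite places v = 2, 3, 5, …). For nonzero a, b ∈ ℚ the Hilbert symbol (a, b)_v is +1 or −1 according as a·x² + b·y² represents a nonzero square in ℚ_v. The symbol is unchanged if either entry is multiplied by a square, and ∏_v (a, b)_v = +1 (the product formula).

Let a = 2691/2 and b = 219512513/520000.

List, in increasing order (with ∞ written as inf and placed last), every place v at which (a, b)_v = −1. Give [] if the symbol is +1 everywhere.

[2, 13, 23, 29]

(a, b) ≡ (598, 194909) mod (ℚ^×)²; places V = {2, 3, 5, 11, 13, 23, 29, 47, ∞}.
(a,b)_13: α=1, u≡6; β=-1, v≡1 (mod 13); (6|13)=-1, (1|13)=+1; sign (−1)^0·-1^-1·+1^1 = -1.
(a,b)_47: α=0, u≡6; β=1, v≡30 (mod 47); (6|47)=+1, (30|47)=-1; sign (−1)^0·+1^1·-1^0 = +1.
(a,b)_∞: sgn(598)=+, sgn(194909)=+, so +1.
(a,b)_2: α=-1, β=-6; u≡3, v≡5 (mod 8); ε(u)ε(v)=1·0, αω(v)=-1·1, βω(u)=-6·1; sum ≡ 1  ⇒  -1.
(a,b)_29: α=0, u≡26; β=1, v≡20 (mod 29); (26|29)=-1, (20|29)=+1; sign (−1)^0·-1^1·+1^0 = -1.
(a,b)_23: α=1, u≡1; β=0, v≡22 (mod 23); (1|23)=+1, (22|23)=-1; sign (−1)^0·+1^0·-1^1 = -1.
(a,b)_5: α=0, u≡3; β=-4, v≡4 (mod 5); (3|5)=-1, (4|5)=+1; sign (−1)^0·-1^-4·+1^0 = +1.
(a,b)_3: α=2, u≡1; β=0, v≡2 (mod 3); (1|3)=+1, (2|3)=-1; sign (−1)^0·+1^0·-1^2 = +1.
(a,b)_11: α=0, u≡9; β=5, v≡4 (mod 11); (9|11)=+1, (4|11)=+1; sign (−1)^0·+1^5·+1^0 = +1.
|Ram(598, 194909)| = 4, even; anisotropic at {2, 13, 23, 29}.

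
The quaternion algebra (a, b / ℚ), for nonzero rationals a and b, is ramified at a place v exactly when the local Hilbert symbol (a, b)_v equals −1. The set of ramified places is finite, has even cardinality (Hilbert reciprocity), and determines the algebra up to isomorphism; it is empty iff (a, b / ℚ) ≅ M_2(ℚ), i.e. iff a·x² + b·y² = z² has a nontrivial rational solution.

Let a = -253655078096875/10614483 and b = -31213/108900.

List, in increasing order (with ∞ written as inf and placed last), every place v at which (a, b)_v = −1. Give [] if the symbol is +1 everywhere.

(a, b) ≡ (-1785, -13) mod (ℚ^×)²; places V = {2, 3, 5, 7, 11, 13, 17, 19, 41, ∞}.
(a,b)_41: α=2, u≡6; β=0, v≡38 (mod 41); (6|41)=-1, (38|41)=-1; sign (−1)^0·-1^0·-1^2 = +1.
(a,b)_5: α=5, u≡3; β=-2, v≡2 (mod 5); (3|5)=-1, (2|5)=-1; sign (−1)^0·-1^-2·-1^5 = -1.
(a,b)_13: α=2, u≡12; β=1, v≡9 (mod 13); (12|13)=+1, (9|13)=+1; sign (−1)^0·+1^1·+1^2 = +1.
(a,b)_3: α=-5, u≡2; β=-2, v≡2 (mod 3); (2|3)=-1, (2|3)=-1; sign (−1)^0·-1^-2·-1^-5 = -1.
(a,b)_19: α=-2, u≡16; β=0, v≡9 (mod 19); (16|19)=+1, (9|19)=+1; sign (−1)^0·+1^0·+1^-2 = +1.
(a,b)_2: α=0, β=-2; u≡7, v≡3 (mod 8); ε(u)ε(v)=1·1, αω(v)=0·1, βω(u)=-2·0; sum ≡ 1  ⇒  -1.
(a,b)_11: α=-2, u≡2; β=-2, v≡3 (mod 11); (2|11)=-1, (3|11)=+1; sign (−1)^0·-1^-2·+1^-2 = +1.
(a,b)_7: α=5, u≡1; β=4, v≡1 (mod 7); (1|7)=+1, (1|7)=+1; sign (−1)^0·+1^4·+1^5 = +1.
(a,b)_17: α=1, u≡11; β=0, v≡9 (mod 17); (11|17)=-1, (9|17)=+1; sign (−1)^0·-1^0·+1^1 = +1.
(a,b)_∞: sgn(-1785)=−, sgn(-13)=−, so -1.
Ram(-1785, -13) = {2, 3, 5, ∞}; no ℚ_2-point on the conic.

[2, 3, 5, inf]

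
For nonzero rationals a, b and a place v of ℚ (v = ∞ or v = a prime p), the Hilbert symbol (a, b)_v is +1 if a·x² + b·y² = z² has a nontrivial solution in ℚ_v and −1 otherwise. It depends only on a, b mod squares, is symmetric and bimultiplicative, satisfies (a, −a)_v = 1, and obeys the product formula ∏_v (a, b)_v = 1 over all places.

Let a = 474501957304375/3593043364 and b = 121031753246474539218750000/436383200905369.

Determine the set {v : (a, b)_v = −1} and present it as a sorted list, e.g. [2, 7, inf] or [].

(a, b) ≡ (7, 91) mod (ℚ^×)²; places V = {2, 3, 5, 7, 11, 13, 17, 19, 41, 43, 47, ∞}.
(a,b)_7: α=5, u≡2; β=7, v≡6 (mod 7); (2|7)=+1, (6|7)=-1; sign (−1)^1·+1^7·-1^5 = +1.
(a,b)_11: α=2, u≡8; β=4, v≡9 (mod 11); (8|11)=-1, (9|11)=+1; sign (−1)^0·-1^4·+1^2 = +1.
(a,b)_3: α=0, u≡1; β=4, v≡1 (mod 3); (1|3)=+1, (1|3)=+1; sign (−1)^0·+1^4·+1^0 = +1.
(a,b)_19: α=0, u≡17; β=2, v≡10 (mod 19); (17|19)=+1, (10|19)=-1; sign (−1)^0·+1^2·-1^0 = +1.
(a,b)_2: α=-2, β=4; u≡7, v≡3 (mod 8); ε(u)ε(v)=1·1, αω(v)=-2·1, βω(u)=4·0; sum ≡ 1  ⇒  -1.
(a,b)_17: α=-2, u≡10; β=-4, v≡6 (mod 17); (10|17)=-1, (6|17)=-1; sign (−1)^0·-1^-4·-1^-2 = +1.
(a,b)_∞: sgn(7)=+, sgn(91)=+, so +1.
(a,b)_5: α=4, u≡3; β=10, v≡4 (mod 5); (3|5)=-1, (4|5)=+1; sign (−1)^0·-1^10·+1^4 = +1.
(a,b)_41: α=-2, u≡30; β=-4, v≡23 (mod 41); (30|41)=-1, (23|41)=+1; sign (−1)^0·-1^-4·+1^-2 = +1.
(a,b)_13: α=2, u≡8; β=3, v≡6 (mod 13); (8|13)=-1, (6|13)=-1; sign (−1)^0·-1^3·-1^2 = -1.
(a,b)_43: α=-2, u≡18; β=-2, v≡12 (mod 43); (18|43)=-1, (12|43)=-1; sign (−1)^0·-1^-2·-1^-2 = +1.
(a,b)_47: α=2, u≡36; β=0, v≡10 (mod 47); (36|47)=+1, (10|47)=-1; sign (−1)^0·+1^0·-1^2 = +1.
|Ram(7, 91)| = 2, even; anisotropic at {2, 13}.

[2, 13]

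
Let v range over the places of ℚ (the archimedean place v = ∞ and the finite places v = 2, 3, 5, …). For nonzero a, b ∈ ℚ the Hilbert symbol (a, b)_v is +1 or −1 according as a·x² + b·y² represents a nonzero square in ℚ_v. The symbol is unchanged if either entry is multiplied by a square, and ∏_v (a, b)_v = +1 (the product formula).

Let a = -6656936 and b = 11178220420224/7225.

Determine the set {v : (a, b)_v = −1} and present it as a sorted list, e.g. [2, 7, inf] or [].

Mod squares: a ≡ -26, b ≡ 1794. Check v ∈ {∞, 2, 3, 5, 11, 13, 17, 23}.
v=11: a=11^2·(≡6), b=11^2·(≡3) mod 11; (6|11)=-1, (3|11)=+1; (−1)^{2·2·5}·(-1)^2·(+1)^2 = +1.
v=5: a=5^0·(≡4), b=5^-2·(≡1) mod 5; (4|5)=+1, (1|5)=+1; (−1)^{0·-2·2}·(+1)^-2·(+1)^0 = +1.
v=∞: -26 < 0 and 1794 > 0  ⇒  (a,b)_∞ = +1.
v=2: v_2(a)=3, v_2(b)=7; units ≡ 3, 1 (mod 8); ε·ε+αω+βω = 1·0+3·0+7·1 ≡ 1  ⇒  (a,b)_2 = -1.
v=17: a=17^0·(≡9), b=17^-2·(≡9) mod 17; (9|17)=+1, (9|17)=+1; (−1)^{0·-2·8}·(+1)^-2·(+1)^0 = +1.
v=3: a=3^0·(≡1), b=3^3·(≡1) mod 3; (1|3)=+1, (1|3)=+1; (−1)^{0·3·1}·(+1)^3·(+1)^0 = +1.
v=13: a=13^1·(≡11), b=13^3·(≡6) mod 13; (11|13)=-1, (6|13)=-1; (−1)^{1·3·6}·(-1)^3·(-1)^1 = +1.
v=23: a=23^2·(≡20), b=23^3·(≡6) mod 23; (20|23)=-1, (6|23)=+1; (−1)^{2·3·11}·(-1)^3·(+1)^2 = -1.
Ram(-26, 1794) = {2, 23}; no ℚ_2-point on the conic.

[2, 23]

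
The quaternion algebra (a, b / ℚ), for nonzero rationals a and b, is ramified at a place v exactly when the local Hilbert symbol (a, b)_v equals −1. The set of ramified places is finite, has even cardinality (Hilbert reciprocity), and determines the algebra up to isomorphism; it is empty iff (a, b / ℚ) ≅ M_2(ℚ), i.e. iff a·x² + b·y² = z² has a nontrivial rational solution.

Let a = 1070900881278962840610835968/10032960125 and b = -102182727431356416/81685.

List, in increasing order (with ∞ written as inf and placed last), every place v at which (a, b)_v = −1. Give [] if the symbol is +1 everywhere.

(a, b) ≡ (62790, -74290) mod (ℚ^×)²; places V = {2, 3, 5, 7, 13, 17, 19, 23, 31, ∞}.
(a,b)_5: α=-3, u≡3; β=-1, v≡2 (mod 5); (3|5)=-1, (2|5)=-1; sign (−1)^0·-1^-1·-1^-3 = +1.
(a,b)_13: α=3, u≡2; β=2, v≡5 (mod 13); (2|13)=-1, (5|13)=-1; sign (−1)^0·-1^2·-1^3 = -1.
(a,b)_3: α=9, u≡2; β=4, v≡2 (mod 3); (2|3)=-1, (2|3)=-1; sign (−1)^0·-1^4·-1^9 = -1.
(a,b)_23: α=1, u≡3; β=1, v≡3 (mod 23); (3|23)=+1, (3|23)=+1; sign (−1)^1·+1^1·+1^1 = -1.
(a,b)_7: α=3, u≡3; β=0, v≡1 (mod 7); (3|7)=-1, (1|7)=+1; sign (−1)^0·-1^0·+1^3 = +1.
(a,b)_19: α=10, u≡14; β=5, v≡5 (mod 19); (14|19)=-1, (5|19)=+1; sign (−1)^0·-1^5·+1^10 = -1.
(a,b)_17: α=-4, u≡2; β=-1, v≡1 (mod 17); (2|17)=+1, (1|17)=+1; sign (−1)^0·+1^-1·+1^-4 = +1.
(a,b)_31: α=-2, u≡15; β=-2, v≡12 (mod 31); (15|31)=-1, (12|31)=-1; sign (−1)^0·-1^-2·-1^-2 = +1.
(a,b)_∞: sgn(62790)=+, sgn(-74290)=−, so +1.
(a,b)_2: α=9, β=17; u≡3, v≡7 (mod 8); ε(u)ε(v)=1·1, αω(v)=9·0, βω(u)=17·1; sum ≡ 0  ⇒  +1.
|Ram(62790, -74290)| = 4, even; anisotropic at {3, 13, 19, 23}.

[3, 13, 19, 23]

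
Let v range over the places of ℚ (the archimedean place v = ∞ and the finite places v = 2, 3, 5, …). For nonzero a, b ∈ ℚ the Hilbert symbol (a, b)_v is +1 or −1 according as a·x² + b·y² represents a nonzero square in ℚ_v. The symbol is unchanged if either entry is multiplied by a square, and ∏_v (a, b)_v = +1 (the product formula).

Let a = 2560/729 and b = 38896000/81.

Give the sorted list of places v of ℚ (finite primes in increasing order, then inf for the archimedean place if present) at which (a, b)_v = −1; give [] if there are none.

[11, 17]

(a, b) ≡ (10, 24310) mod (ℚ^×)²; places V = {2, 3, 5, 11, 13, 17, ∞}.
(a,b)_2: α=9, β=7; u≡5, v≡3 (mod 8); ε(u)ε(v)=0·1, αω(v)=9·1, βω(u)=7·1; sum ≡ 0  ⇒  +1.
(a,b)_11: α=0, u≡10; β=1, v≡7 (mod 11); (10|11)=-1, (7|11)=-1; sign (−1)^0·-1^1·-1^0 = -1.
(a,b)_17: α=0, u≡12; β=1, v≡16 (mod 17); (12|17)=-1, (16|17)=+1; sign (−1)^0·-1^1·+1^0 = -1.
(a,b)_∞: sgn(10)=+, sgn(24310)=+, so +1.
(a,b)_5: α=1, u≡3; β=3, v≡3 (mod 5); (3|5)=-1, (3|5)=-1; sign (−1)^0·-1^3·-1^1 = +1.
(a,b)_13: α=0, u≡12; β=1, v≡8 (mod 13); (12|13)=+1, (8|13)=-1; sign (−1)^0·+1^1·-1^0 = +1.
(a,b)_3: α=-6, u≡1; β=-4, v≡1 (mod 3); (1|3)=+1, (1|3)=+1; sign (−1)^0·+1^-4·+1^-6 = +1.
Ram(10, 24310) = {11, 17}; no ℚ_11-point on the conic.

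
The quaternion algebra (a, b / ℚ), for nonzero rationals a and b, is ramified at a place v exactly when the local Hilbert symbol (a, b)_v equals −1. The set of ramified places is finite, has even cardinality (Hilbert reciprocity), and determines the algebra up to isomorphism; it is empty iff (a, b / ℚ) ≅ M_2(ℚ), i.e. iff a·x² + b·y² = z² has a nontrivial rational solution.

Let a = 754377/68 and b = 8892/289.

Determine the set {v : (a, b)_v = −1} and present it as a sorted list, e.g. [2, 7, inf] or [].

Mod squares: a ≡ 15249, b ≡ 247. Check v ∈ {∞, 2, 3, 13, 17, 19, 23, 29}.
v=2: v_2(a)=-2, v_2(b)=2; units ≡ 1, 7 (mod 8); ε·ε+αω+βω = 0·1+-2·0+2·0 ≡ 0  ⇒  (a,b)_2 = +1.
v=19: a=19^0·(≡7), b=19^1·(≡3) mod 19; (7|19)=+1, (3|19)=-1; (−1)^{0·1·9}·(+1)^1·(-1)^0 = +1.
v=17: a=17^-1·(≡9), b=17^-2·(≡1) mod 17; (9|17)=+1, (1|17)=+1; (−1)^{-1·-2·8}·(+1)^-2·(+1)^-1 = +1.
v=13: a=13^1·(≡12), b=13^1·(≡7) mod 13; (12|13)=+1, (7|13)=-1; (−1)^{1·1·6}·(+1)^1·(-1)^1 = -1.
v=3: a=3^1·(≡1), b=3^2·(≡1) mod 3; (1|3)=+1, (1|3)=+1; (−1)^{1·2·1}·(+1)^2·(+1)^1 = +1.
v=29: a=29^2·(≡23), b=29^0·(≡11) mod 29; (23|29)=+1, (11|29)=-1; (−1)^{2·0·14}·(+1)^0·(-1)^2 = +1.
v=∞: 15249 > 0 and 247 > 0  ⇒  (a,b)_∞ = +1.
v=23: a=23^1·(≡22), b=23^0·(≡17) mod 23; (22|23)=-1, (17|23)=-1; (−1)^{1·0·11}·(-1)^0·(-1)^1 = -1.
|Ram(15249, 247)| = 2, even; anisotropic at {13, 23}.

[13, 23]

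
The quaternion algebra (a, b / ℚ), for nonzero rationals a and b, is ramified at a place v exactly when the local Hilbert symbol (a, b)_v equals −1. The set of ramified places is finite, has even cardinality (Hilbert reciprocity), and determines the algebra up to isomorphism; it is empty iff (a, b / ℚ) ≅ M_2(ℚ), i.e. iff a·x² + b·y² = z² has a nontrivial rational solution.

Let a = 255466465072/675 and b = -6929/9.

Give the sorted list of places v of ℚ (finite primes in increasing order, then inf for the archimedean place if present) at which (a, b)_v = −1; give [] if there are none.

[31, 41]

(a, b) ≡ (3441, -41) mod (ℚ^×)²; places V = {2, 3, 5, 7, 13, 31, 37, 41, ∞}.
(a,b)_37: α=1, u≡23; β=0, v≡3 (mod 37); (23|37)=-1, (3|37)=+1; sign (−1)^0·-1^0·+1^1 = +1.
(a,b)_2: α=4, β=0; u≡1, v≡7 (mod 8); ε(u)ε(v)=0·1, αω(v)=4·0, βω(u)=0·0; sum ≡ 0  ⇒  +1.
(a,b)_∞: sgn(3441)=+, sgn(-41)=−, so +1.
(a,b)_5: α=-2, u≡1; β=0, v≡4 (mod 5); (1|5)=+1, (4|5)=+1; sign (−1)^0·+1^0·+1^-2 = +1.
(a,b)_3: α=-3, u≡1; β=-2, v≡1 (mod 3); (1|3)=+1, (1|3)=+1; sign (−1)^0·+1^-2·+1^-3 = +1.
(a,b)_13: α=2, u≡4; β=2, v≡7 (mod 13); (4|13)=+1, (7|13)=-1; sign (−1)^0·+1^2·-1^2 = +1.
(a,b)_41: α=2, u≡3; β=1, v≡4 (mod 41); (3|41)=-1, (4|41)=+1; sign (−1)^0·-1^1·+1^2 = -1.
(a,b)_7: α=2, u≡4; β=0, v≡4 (mod 7); (4|7)=+1, (4|7)=+1; sign (−1)^0·+1^0·+1^2 = +1.
(a,b)_31: α=1, u≡19; β=0, v≡12 (mod 31); (19|31)=+1, (12|31)=-1; sign (−1)^0·+1^0·-1^1 = -1.
|Ram(3441, -41)| = 2, even; anisotropic at {31, 41}.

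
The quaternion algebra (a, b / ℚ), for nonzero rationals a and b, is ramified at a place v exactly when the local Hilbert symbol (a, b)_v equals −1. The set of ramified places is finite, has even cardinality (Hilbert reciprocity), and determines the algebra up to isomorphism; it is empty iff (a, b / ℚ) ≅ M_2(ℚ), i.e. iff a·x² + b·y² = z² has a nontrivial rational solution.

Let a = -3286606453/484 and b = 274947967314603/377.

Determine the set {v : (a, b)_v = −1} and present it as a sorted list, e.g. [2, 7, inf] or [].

[2, 11]

Mod squares: a ≡ -9104173, b ≡ 121229251. Check v ∈ {∞, 2, 3, 11, 13, 19, 23, 29, 31, 41}.
v=3: a=3^0·(≡2), b=3^8·(≡1) mod 3; (2|3)=-1, (1|3)=+1; (−1)^{0·8·1}·(-1)^8·(+1)^0 = +1.
v=31: a=31^1·(≡23), b=31^1·(≡20) mod 31; (23|31)=-1, (20|31)=+1; (−1)^{1·1·15}·(-1)^1·(+1)^1 = +1.
v=11: a=11^-2·(≡6), b=11^1·(≡7) mod 11; (6|11)=-1, (7|11)=-1; (−1)^{-2·1·5}·(-1)^1·(-1)^-2 = -1.
v=13: a=13^1·(≡11), b=13^-1·(≡8) mod 13; (11|13)=-1, (8|13)=-1; (−1)^{1·-1·6}·(-1)^-1·(-1)^1 = +1.
v=19: a=19^3·(≡12), b=19^4·(≡5) mod 19; (12|19)=-1, (5|19)=+1; (−1)^{3·4·9}·(-1)^4·(+1)^3 = +1.
v=∞: -9104173 < 0 and 121229251 > 0  ⇒  (a,b)_∞ = +1.
v=23: a=23^0·(≡6), b=23^1·(≡17) mod 23; (6|23)=+1, (17|23)=-1; (−1)^{0·1·11}·(+1)^1·(-1)^0 = +1.
v=29: a=29^1·(≡27), b=29^-1·(≡15) mod 29; (27|29)=-1, (15|29)=-1; (−1)^{1·-1·14}·(-1)^-1·(-1)^1 = +1.
v=2: v_2(a)=-2, v_2(b)=0; units ≡ 3, 3 (mod 8); ε·ε+αω+βω = 1·1+-2·1+0·1 ≡ 1  ⇒  (a,b)_2 = -1.
v=41: a=41^1·(≡3), b=41^1·(≡14) mod 41; (3|41)=-1, (14|41)=-1; (−1)^{1·1·20}·(-1)^1·(-1)^1 = +1.
(-9104173, 121229251 / ℚ) ramifies at {2, 11}: a division algebra.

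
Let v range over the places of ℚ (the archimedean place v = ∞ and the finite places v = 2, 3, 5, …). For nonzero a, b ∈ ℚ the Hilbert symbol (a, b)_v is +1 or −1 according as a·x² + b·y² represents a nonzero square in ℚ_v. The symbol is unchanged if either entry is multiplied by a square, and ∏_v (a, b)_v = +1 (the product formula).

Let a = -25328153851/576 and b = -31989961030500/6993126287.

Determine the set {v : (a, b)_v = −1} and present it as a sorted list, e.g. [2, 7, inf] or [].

Mod squares: a ≡ -1431859, b ≡ -697015. Check v ∈ {∞, 2, 3, 5, 7, 11, 13, 17, 19, 23, 29, 31, 47, 53}.
v=11: a=11^1·(≡4), b=11^1·(≡2) mod 11; (4|11)=+1, (2|11)=-1; (−1)^{1·1·5}·(+1)^1·(-1)^1 = +1.
v=17: a=17^1·(≡15), b=17^0·(≡16) mod 17; (15|17)=+1, (16|17)=+1; (−1)^{1·0·8}·(+1)^0·(+1)^1 = +1.
v=23: a=23^0·(≡12), b=23^-1·(≡12) mod 23; (12|23)=+1, (12|23)=+1; (−1)^{0·-1·11}·(+1)^-1·(+1)^0 = +1.
v=47: a=47^0·(≡10), b=47^-2·(≡34) mod 47; (10|47)=-1, (34|47)=+1; (−1)^{0·-2·23}·(-1)^-2·(+1)^0 = +1.
v=2: v_2(a)=-6, v_2(b)=2; units ≡ 5, 1 (mod 8); ε·ε+αω+βω = 0·0+-6·0+2·1 ≡ 0  ⇒  (a,b)_2 = +1.
v=53: a=53^0·(≡25), b=53^-2·(≡22) mod 53; (25|53)=+1, (22|53)=-1; (−1)^{0·-2·26}·(+1)^-2·(-1)^0 = +1.
v=31: a=31^1·(≡20), b=31^0·(≡5) mod 31; (20|31)=+1, (5|31)=+1; (−1)^{1·0·15}·(+1)^0·(+1)^1 = +1.
v=∞: -1431859 < 0 and -697015 < 0  ⇒  (a,b)_∞ = -1.
v=3: a=3^-2·(≡2), b=3^4·(≡2) mod 3; (2|3)=-1, (2|3)=-1; (−1)^{-2·4·1}·(-1)^4·(-1)^-2 = +1.
v=5: a=5^0·(≡4), b=5^3·(≡3) mod 5; (4|5)=+1, (3|5)=-1; (−1)^{0·3·2}·(+1)^3·(-1)^0 = +1.
v=19: a=19^3·(≡3), b=19^5·(≡5) mod 19; (3|19)=-1, (5|19)=+1; (−1)^{3·5·9}·(-1)^5·(+1)^3 = +1.
v=13: a=13^1·(≡7), b=13^0·(≡2) mod 13; (7|13)=-1, (2|13)=-1; (−1)^{1·0·6}·(-1)^0·(-1)^1 = -1.
v=7: a=7^2·(≡3), b=7^-2·(≡5) mod 7; (3|7)=-1, (5|7)=-1; (−1)^{2·-2·3}·(-1)^-2·(-1)^2 = +1.
v=29: a=29^0·(≡4), b=29^1·(≡6) mod 29; (4|29)=+1, (6|29)=+1; (−1)^{0·1·14}·(+1)^1·(+1)^0 = +1.
(-1431859, -697015 / ℚ) ramifies at {13, ∞}: a division algebra.

[13, inf]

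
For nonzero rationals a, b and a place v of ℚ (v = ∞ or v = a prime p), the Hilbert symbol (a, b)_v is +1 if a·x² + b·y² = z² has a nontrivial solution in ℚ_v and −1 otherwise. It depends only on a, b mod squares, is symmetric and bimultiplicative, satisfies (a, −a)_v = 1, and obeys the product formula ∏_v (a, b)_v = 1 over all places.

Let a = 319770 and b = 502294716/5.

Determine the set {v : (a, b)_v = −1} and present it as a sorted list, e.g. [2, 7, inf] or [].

(a, b) ≡ (35530, 1995) mod (ℚ^×)²; places V = {2, 3, 5, 7, 11, 17, 19, ∞}.
(a,b)_3: α=2, u≡1; β=3, v≡2 (mod 3); (1|3)=+1, (2|3)=-1; sign (−1)^0·+1^3·-1^2 = +1.
(a,b)_11: α=1, u≡8; β=2, v≡1 (mod 11); (8|11)=-1, (1|11)=+1; sign (−1)^0·-1^2·+1^1 = +1.
(a,b)_5: α=1, u≡4; β=-1, v≡1 (mod 5); (4|5)=+1, (1|5)=+1; sign (−1)^0·+1^-1·+1^1 = +1.
(a,b)_∞: sgn(35530)=+, sgn(1995)=+, so +1.
(a,b)_2: α=1, β=2; u≡5, v≡3 (mod 8); ε(u)ε(v)=0·1, αω(v)=1·1, βω(u)=2·1; sum ≡ 1  ⇒  -1.
(a,b)_7: α=0, u≡3; β=1, v≡5 (mod 7); (3|7)=-1, (5|7)=-1; sign (−1)^0·-1^1·-1^0 = -1.
(a,b)_19: α=1, u≡15; β=1, v≡8 (mod 19); (15|19)=-1, (8|19)=-1; sign (−1)^1·-1^1·-1^1 = -1.
(a,b)_17: α=1, u≡8; β=2, v≡3 (mod 17); (8|17)=+1, (3|17)=-1; sign (−1)^0·+1^2·-1^1 = -1.
|Ram(35530, 1995)| = 4, even; anisotropic at {2, 7, 17, 19}.

[2, 7, 17, 19]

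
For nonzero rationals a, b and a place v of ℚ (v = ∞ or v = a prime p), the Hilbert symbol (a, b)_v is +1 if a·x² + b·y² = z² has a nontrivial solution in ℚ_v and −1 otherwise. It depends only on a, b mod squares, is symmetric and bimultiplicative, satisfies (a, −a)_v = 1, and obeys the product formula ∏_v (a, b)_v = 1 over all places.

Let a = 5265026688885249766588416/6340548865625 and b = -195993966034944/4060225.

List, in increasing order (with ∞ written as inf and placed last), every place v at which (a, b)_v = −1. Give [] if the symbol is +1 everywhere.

(a, b) ≡ (7410, -69) mod (ℚ^×)²; places V = {2, 3, 5, 7, 11, 13, 19, 23, 31, ∞}.
(a,b)_5: α=-5, u≡3; β=-2, v≡4 (mod 5); (3|5)=-1, (4|5)=+1; sign (−1)^0·-1^-2·+1^-5 = +1.
(a,b)_19: α=3, u≡13; β=2, v≡1 (mod 19); (13|19)=-1, (1|19)=+1; sign (−1)^0·-1^2·+1^3 = +1.
(a,b)_3: α=9, u≡1; β=5, v≡1 (mod 3); (1|3)=+1, (1|3)=+1; sign (−1)^1·+1^5·+1^9 = -1.
(a,b)_7: α=4, u≡1; β=2, v≡2 (mod 7); (1|7)=+1, (2|7)=+1; sign (−1)^0·+1^2·+1^4 = +1.
(a,b)_31: α=-4, u≡5; β=-2, v≡13 (mod 31); (5|31)=+1, (13|31)=-1; sign (−1)^0·+1^-2·-1^-4 = +1.
(a,b)_∞: sgn(7410)=+, sgn(-69)=−, so +1.
(a,b)_2: α=21, β=14; u≡1, v≡3 (mod 8); ε(u)ε(v)=0·1, αω(v)=21·1, βω(u)=14·0; sum ≡ 1  ⇒  -1.
(a,b)_11: α=4, u≡8; β=2, v≡7 (mod 11); (8|11)=-1, (7|11)=-1; sign (−1)^0·-1^2·-1^4 = +1.
(a,b)_23: α=2, u≡16; β=1, v≡11 (mod 23); (16|23)=+1, (11|23)=-1; sign (−1)^0·+1^1·-1^2 = +1.
(a,b)_13: α=-3, u≡7; β=-2, v≡1 (mod 13); (7|13)=-1, (1|13)=+1; sign (−1)^0·-1^-2·+1^-3 = +1.
(7410, -69 / ℚ) ramifies at {2, 3}: a division algebra.

[2, 3]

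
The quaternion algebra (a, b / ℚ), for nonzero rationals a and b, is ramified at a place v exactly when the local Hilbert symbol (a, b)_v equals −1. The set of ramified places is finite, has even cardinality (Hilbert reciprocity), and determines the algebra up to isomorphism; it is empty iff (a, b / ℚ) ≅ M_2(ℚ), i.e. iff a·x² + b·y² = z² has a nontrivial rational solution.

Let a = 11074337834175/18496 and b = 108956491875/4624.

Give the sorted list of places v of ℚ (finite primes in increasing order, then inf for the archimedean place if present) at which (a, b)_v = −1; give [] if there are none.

[2, 7]

Mod squares: a ≡ 7, b ≡ 3. Check v ∈ {∞, 2, 3, 5, 7, 11, 17}.
v=17: a=17^-2·(≡11), b=17^-2·(≡10) mod 17; (11|17)=-1, (10|17)=-1; (−1)^{-2·-2·8}·(-1)^-2·(-1)^-2 = +1.
v=5: a=5^2·(≡2), b=5^4·(≡3) mod 5; (2|5)=-1, (3|5)=-1; (−1)^{2·4·2}·(-1)^4·(-1)^2 = +1.
v=7: a=7^3·(≡2), b=7^2·(≡3) mod 7; (2|7)=+1, (3|7)=-1; (−1)^{3·2·3}·(+1)^2·(-1)^3 = -1.
v=2: v_2(a)=-6, v_2(b)=-4; units ≡ 7, 3 (mod 8); ε·ε+αω+βω = 1·1+-6·1+-4·0 ≡ 1  ⇒  (a,b)_2 = -1.
v=11: a=11^6·(≡8), b=11^4·(≡3) mod 11; (8|11)=-1, (3|11)=+1; (−1)^{6·4·5}·(-1)^4·(+1)^6 = +1.
v=∞: 7 > 0 and 3 > 0  ⇒  (a,b)_∞ = +1.
v=3: a=3^6·(≡1), b=3^5·(≡1) mod 3; (1|3)=+1, (1|3)=+1; (−1)^{6·5·1}·(+1)^5·(+1)^6 = +1.
Ram(7, 3) = {2, 7}; no ℚ_2-point on the conic.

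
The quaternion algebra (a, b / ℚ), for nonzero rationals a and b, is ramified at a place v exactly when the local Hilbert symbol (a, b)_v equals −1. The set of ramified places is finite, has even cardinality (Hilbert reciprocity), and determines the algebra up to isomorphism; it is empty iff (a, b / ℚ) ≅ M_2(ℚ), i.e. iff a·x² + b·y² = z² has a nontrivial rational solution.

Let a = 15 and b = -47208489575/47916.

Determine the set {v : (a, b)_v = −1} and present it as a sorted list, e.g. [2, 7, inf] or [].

[2, 3, 5, 23]

(a, b) ≡ (15, -253) mod (ℚ^×)²; places V = {2, 3, 5, 11, 13, 17, 23, 41, ∞}.
(a,b)_11: α=0, u≡4; β=-3, v≡2 (mod 11); (4|11)=+1, (2|11)=-1; sign (−1)^0·+1^-3·-1^0 = +1.
(a,b)_23: α=0, u≡15; β=1, v≡3 (mod 23); (15|23)=-1, (3|23)=+1; sign (−1)^0·-1^1·+1^0 = -1.
(a,b)_3: α=1, u≡2; β=-2, v≡2 (mod 3); (2|3)=-1, (2|3)=-1; sign (−1)^0·-1^-2·-1^1 = -1.
(a,b)_2: α=0, β=-2; u≡7, v≡3 (mod 8); ε(u)ε(v)=1·1, αω(v)=0·1, βω(u)=-2·0; sum ≡ 1  ⇒  -1.
(a,b)_5: α=1, u≡3; β=2, v≡2 (mod 5); (3|5)=-1, (2|5)=-1; sign (−1)^0·-1^2·-1^1 = -1.
(a,b)_13: α=0, u≡2; β=2, v≡5 (mod 13); (2|13)=-1, (5|13)=-1; sign (−1)^0·-1^2·-1^0 = +1.
(a,b)_∞: sgn(15)=+, sgn(-253)=−, so +1.
(a,b)_17: α=0, u≡15; β=2, v≡4 (mod 17); (15|17)=+1, (4|17)=+1; sign (−1)^0·+1^2·+1^0 = +1.
(a,b)_41: α=0, u≡15; β=2, v≡26 (mod 41); (15|41)=-1, (26|41)=-1; sign (−1)^0·-1^2·-1^0 = +1.
(15, -253 / ℚ) ramifies at {2, 3, 5, 23}: a division algebra.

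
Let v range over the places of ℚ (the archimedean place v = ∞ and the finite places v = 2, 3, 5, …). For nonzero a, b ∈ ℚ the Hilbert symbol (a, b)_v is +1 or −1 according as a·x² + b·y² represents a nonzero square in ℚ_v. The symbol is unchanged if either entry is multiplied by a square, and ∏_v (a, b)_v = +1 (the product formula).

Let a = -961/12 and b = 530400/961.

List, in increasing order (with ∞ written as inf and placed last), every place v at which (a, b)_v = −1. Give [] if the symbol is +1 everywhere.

Mod squares: a ≡ -3, b ≡ 1326. Check v ∈ {∞, 2, 3, 5, 13, 17, 31}.
v=31: a=31^2·(≡18), b=31^-2·(≡21) mod 31; (18|31)=+1, (21|31)=-1; (−1)^{2·-2·15}·(+1)^-2·(-1)^2 = +1.
v=∞: -3 < 0 and 1326 > 0  ⇒  (a,b)_∞ = +1.
v=17: a=17^0·(≡12), b=17^1·(≡10) mod 17; (12|17)=-1, (10|17)=-1; (−1)^{0·1·8}·(-1)^1·(-1)^0 = -1.
v=5: a=5^0·(≡2), b=5^2·(≡1) mod 5; (2|5)=-1, (1|5)=+1; (−1)^{0·2·2}·(-1)^2·(+1)^0 = +1.
v=2: v_2(a)=-2, v_2(b)=5; units ≡ 5, 7 (mod 8); ε·ε+αω+βω = 0·1+-2·0+5·1 ≡ 1  ⇒  (a,b)_2 = -1.
v=13: a=13^0·(≡12), b=13^1·(≡7) mod 13; (12|13)=+1, (7|13)=-1; (−1)^{0·1·6}·(+1)^1·(-1)^0 = +1.
v=3: a=3^-1·(≡2), b=3^1·(≡1) mod 3; (2|3)=-1, (1|3)=+1; (−1)^{-1·1·1}·(-1)^1·(+1)^-1 = +1.
Ram(-3, 1326) = {2, 17}; no ℚ_2-point on the conic.

[2, 17]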